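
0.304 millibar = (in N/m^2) 30.4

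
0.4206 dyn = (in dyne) 0.4206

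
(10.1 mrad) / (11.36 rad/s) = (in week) 1.47e-09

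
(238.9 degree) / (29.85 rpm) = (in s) 1.334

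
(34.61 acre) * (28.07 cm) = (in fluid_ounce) 1.329e+09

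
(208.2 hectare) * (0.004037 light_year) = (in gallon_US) 2.101e+22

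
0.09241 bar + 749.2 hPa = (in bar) 0.8416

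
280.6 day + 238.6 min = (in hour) 6738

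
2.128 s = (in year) 6.748e-08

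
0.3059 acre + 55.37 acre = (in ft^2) 2.425e+06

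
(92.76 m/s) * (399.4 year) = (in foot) 3.833e+12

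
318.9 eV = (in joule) 5.109e-17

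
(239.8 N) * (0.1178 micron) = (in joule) 2.825e-05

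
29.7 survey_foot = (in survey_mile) 0.005625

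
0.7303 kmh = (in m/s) 0.2029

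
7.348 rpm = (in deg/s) 44.09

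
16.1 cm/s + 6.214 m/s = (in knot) 12.39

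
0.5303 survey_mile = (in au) 5.705e-09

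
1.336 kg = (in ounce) 47.13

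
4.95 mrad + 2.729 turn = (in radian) 17.15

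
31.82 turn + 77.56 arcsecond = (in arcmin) 6.873e+05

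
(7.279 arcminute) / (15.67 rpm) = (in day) 1.493e-08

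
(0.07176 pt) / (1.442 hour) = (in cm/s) 4.877e-07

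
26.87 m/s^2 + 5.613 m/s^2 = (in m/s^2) 32.48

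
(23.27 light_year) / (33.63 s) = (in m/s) 6.546e+15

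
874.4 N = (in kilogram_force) 89.16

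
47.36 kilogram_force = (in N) 464.4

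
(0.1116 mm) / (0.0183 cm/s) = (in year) 1.934e-08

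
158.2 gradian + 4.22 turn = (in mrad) 2.9e+04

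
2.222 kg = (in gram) 2222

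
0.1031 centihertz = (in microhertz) 1031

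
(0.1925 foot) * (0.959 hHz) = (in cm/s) 562.7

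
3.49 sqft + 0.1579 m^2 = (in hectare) 4.821e-05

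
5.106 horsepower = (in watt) 3808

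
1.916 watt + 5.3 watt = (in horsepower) 0.009677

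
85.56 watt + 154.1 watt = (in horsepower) 0.3214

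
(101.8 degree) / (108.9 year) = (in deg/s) 2.964e-08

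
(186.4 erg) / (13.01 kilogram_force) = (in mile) 9.078e-11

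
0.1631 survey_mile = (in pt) 7.441e+05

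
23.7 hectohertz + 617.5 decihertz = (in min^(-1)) 1.459e+05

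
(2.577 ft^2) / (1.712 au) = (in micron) 9.348e-07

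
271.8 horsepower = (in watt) 2.027e+05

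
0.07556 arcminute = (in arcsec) 4.534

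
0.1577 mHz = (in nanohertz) 1.577e+05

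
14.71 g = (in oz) 0.5189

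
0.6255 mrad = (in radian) 0.0006255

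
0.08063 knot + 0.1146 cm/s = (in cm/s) 4.263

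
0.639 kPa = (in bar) 0.00639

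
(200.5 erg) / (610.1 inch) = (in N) 1.294e-06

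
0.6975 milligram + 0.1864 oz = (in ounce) 0.1864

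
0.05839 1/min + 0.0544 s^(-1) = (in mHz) 55.37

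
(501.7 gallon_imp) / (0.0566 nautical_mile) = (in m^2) 0.02176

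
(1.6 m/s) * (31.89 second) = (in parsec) 1.654e-15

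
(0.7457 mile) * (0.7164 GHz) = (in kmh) 3.095e+12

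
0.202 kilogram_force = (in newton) 1.981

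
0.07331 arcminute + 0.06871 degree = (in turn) 0.0001943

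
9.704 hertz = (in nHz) 9.704e+09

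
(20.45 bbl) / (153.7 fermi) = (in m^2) 2.115e+13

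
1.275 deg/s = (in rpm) 0.2125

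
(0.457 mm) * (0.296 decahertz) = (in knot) 0.002629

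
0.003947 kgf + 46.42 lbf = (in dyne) 2.065e+07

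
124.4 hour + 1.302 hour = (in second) 4.525e+05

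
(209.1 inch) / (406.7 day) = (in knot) 2.938e-07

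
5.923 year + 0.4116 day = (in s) 1.868e+08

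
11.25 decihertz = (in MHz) 1.125e-06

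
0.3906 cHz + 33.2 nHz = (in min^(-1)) 0.2344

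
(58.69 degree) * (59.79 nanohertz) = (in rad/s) 6.124e-08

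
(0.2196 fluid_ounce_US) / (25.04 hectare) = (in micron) 2.594e-05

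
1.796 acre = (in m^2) 7268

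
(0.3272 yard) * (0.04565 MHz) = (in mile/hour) 3.055e+04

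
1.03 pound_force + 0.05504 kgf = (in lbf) 1.151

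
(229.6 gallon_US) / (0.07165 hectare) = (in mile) 7.537e-07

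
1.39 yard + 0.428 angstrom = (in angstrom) 1.271e+10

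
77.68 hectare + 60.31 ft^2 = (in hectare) 77.68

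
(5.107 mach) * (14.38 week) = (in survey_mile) 9.397e+06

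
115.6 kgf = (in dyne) 1.134e+08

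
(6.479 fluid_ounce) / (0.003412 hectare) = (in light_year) 5.936e-22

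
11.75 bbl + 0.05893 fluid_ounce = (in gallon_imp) 410.9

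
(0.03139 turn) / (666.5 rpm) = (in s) 0.002826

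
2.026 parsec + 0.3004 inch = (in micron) 6.252e+22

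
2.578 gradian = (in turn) 0.006445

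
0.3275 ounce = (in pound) 0.02047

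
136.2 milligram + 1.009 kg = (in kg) 1.009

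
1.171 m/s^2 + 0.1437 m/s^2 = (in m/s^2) 1.315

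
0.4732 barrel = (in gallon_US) 19.87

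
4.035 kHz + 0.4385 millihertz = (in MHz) 0.004035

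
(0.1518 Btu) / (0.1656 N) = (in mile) 0.6009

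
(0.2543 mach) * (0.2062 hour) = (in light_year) 6.794e-12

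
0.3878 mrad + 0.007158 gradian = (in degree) 0.02866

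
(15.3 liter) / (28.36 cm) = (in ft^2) 0.5807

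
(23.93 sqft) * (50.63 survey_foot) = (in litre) 3.431e+04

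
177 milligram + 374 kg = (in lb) 824.5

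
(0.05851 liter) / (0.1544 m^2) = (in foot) 0.001243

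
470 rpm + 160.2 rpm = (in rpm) 630.2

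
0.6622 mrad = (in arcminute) 2.276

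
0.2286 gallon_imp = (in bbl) 0.006537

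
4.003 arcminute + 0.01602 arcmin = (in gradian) 0.07443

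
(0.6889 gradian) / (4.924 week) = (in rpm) 3.47e-08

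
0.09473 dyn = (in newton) 9.473e-07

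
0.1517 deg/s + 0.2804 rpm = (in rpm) 0.3057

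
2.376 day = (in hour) 57.02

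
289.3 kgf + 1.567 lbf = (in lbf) 639.4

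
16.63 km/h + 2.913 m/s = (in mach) 0.02212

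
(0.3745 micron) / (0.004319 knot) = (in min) 2.809e-06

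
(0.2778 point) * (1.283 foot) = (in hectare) 3.832e-09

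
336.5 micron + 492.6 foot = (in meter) 150.1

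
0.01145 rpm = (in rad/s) 0.001199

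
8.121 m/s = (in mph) 18.17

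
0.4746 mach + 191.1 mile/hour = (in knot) 480.2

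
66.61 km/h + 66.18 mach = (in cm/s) 2.255e+06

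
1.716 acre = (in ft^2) 7.475e+04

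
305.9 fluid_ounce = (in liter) 9.047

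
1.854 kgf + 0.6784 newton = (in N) 18.86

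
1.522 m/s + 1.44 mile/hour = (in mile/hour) 4.845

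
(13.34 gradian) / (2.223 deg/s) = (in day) 6.251e-05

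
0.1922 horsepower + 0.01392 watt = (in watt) 143.3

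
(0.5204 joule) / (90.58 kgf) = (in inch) 0.02306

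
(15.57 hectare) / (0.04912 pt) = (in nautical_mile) 4.852e+06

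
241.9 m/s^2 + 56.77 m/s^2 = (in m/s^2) 298.7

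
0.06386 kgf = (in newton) 0.6263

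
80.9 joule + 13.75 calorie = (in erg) 1.384e+09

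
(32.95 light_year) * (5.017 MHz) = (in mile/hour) 3.498e+24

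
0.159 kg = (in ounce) 5.609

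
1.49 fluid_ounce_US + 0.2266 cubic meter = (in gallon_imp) 49.85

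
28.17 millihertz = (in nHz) 2.817e+07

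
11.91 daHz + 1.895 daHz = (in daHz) 13.8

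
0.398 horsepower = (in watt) 296.8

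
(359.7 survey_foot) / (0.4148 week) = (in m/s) 0.000437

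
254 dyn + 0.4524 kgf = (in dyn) 4.439e+05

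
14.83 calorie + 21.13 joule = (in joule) 83.18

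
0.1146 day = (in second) 9901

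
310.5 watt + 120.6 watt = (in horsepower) 0.5781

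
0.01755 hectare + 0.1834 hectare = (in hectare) 0.2009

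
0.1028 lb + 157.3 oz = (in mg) 4.506e+06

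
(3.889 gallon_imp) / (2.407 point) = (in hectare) 0.002082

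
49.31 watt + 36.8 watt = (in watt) 86.11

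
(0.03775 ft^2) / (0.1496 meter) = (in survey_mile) 1.457e-05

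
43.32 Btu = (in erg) 4.571e+11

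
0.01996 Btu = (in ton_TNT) 5.033e-09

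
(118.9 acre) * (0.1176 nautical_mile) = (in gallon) 2.768e+10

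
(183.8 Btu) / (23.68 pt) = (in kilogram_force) 2.367e+06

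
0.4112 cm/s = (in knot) 0.007993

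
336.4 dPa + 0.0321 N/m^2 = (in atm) 0.0003323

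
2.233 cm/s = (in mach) 6.558e-05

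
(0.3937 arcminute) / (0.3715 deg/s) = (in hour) 4.906e-06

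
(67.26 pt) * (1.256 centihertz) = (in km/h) 0.001073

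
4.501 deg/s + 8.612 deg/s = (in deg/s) 13.11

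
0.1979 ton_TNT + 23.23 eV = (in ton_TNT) 0.1979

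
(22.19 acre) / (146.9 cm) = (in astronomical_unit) 4.086e-07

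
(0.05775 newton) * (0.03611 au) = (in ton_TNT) 0.07456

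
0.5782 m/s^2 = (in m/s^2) 0.5782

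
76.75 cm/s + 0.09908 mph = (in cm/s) 81.18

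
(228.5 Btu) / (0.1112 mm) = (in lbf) 4.874e+08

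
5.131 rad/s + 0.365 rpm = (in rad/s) 5.169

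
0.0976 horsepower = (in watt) 72.78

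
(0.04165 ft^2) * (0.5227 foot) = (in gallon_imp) 0.1356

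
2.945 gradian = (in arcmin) 159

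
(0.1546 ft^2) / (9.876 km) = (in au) 9.721e-18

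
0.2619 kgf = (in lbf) 0.5774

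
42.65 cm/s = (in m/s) 0.4265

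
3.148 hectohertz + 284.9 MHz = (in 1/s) 2.849e+08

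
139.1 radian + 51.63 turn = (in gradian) 2.951e+04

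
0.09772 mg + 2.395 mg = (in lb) 5.496e-06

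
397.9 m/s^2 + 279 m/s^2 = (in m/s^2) 676.9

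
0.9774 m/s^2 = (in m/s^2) 0.9774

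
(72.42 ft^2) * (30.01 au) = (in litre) 3.021e+16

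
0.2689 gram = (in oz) 0.009485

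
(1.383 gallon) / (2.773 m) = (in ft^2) 0.02032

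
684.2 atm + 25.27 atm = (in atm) 709.5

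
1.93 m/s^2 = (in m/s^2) 1.93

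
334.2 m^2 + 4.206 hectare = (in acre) 10.48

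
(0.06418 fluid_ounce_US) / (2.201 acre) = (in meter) 2.131e-10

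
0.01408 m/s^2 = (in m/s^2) 0.01408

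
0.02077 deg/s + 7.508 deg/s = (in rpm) 1.255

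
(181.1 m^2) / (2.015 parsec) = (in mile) 1.81e-18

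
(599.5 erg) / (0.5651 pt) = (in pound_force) 0.0676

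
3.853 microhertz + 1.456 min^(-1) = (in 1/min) 1.456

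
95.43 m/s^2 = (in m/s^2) 95.43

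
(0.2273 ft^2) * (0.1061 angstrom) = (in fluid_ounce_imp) 7.885e-09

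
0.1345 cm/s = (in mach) 3.95e-06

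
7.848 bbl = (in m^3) 1.248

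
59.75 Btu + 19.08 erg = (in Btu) 59.75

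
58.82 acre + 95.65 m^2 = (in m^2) 2.381e+05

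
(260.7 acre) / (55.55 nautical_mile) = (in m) 10.25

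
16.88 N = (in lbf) 3.795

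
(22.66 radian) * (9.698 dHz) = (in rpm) 209.9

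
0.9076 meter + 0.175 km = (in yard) 192.4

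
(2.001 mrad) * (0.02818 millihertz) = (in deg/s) 3.231e-06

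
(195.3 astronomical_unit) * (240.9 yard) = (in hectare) 6.436e+11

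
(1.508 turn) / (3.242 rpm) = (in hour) 0.007752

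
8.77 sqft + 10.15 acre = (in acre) 10.15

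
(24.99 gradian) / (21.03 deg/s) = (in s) 1.069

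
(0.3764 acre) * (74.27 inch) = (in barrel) 1.807e+04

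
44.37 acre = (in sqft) 1.933e+06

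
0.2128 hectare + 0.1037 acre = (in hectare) 0.2548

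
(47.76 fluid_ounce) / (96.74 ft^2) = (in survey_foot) 0.0005156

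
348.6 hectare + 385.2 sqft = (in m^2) 3.486e+06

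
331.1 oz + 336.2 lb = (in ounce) 5710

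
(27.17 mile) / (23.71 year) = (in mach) 1.717e-07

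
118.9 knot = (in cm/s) 6117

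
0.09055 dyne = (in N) 9.055e-07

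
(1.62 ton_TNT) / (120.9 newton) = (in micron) 5.606e+13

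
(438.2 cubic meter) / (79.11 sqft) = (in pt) 1.69e+05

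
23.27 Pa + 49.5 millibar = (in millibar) 49.73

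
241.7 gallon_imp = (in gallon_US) 290.3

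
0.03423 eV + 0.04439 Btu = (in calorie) 11.19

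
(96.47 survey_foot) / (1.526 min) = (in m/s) 0.3211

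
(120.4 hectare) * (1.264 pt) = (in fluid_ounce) 1.815e+07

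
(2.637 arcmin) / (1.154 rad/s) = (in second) 0.0006647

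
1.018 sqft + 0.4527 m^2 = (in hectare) 5.473e-05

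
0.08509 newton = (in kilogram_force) 0.008677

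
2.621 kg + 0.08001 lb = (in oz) 93.73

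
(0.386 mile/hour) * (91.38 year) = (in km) 4.973e+05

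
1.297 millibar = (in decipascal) 1297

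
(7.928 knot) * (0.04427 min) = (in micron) 1.083e+07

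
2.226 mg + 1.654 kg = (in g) 1654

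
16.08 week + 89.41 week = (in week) 105.5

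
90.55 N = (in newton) 90.55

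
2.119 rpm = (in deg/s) 12.71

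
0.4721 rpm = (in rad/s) 0.04944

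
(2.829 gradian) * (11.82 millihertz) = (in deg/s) 0.03009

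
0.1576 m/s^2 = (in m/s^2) 0.1576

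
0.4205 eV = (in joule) 6.737e-20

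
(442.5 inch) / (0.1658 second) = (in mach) 0.1991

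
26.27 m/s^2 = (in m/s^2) 26.27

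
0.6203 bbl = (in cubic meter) 0.09862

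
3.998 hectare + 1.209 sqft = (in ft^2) 4.303e+05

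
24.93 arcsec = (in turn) 1.924e-05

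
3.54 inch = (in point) 254.9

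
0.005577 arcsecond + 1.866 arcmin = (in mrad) 0.5428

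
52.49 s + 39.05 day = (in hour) 937.2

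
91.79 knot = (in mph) 105.6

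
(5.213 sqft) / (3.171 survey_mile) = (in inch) 0.003736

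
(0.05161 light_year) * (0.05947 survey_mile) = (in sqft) 5.03e+17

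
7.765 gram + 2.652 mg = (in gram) 7.768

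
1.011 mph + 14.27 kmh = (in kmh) 15.9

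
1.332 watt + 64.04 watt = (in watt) 65.37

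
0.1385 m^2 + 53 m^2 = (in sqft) 572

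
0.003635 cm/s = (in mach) 1.068e-07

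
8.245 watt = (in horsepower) 0.01106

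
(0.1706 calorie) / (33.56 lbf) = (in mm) 4.781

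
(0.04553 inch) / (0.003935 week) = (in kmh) 1.749e-06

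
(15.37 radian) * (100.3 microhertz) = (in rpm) 0.01472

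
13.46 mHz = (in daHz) 0.001346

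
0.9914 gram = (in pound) 0.002186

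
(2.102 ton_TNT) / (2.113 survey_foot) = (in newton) 1.366e+10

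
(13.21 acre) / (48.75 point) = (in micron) 3.108e+12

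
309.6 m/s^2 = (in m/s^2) 309.6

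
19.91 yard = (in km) 0.01821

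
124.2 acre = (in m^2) 5.026e+05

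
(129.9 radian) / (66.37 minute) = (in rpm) 0.3115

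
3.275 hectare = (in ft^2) 3.525e+05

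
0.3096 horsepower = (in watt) 230.9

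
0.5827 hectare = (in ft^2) 6.272e+04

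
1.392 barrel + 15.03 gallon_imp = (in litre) 289.6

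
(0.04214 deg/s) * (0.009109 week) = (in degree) 232.2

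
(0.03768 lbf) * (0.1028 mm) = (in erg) 172.3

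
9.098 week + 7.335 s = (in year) 0.1745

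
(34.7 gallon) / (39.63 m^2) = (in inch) 0.1305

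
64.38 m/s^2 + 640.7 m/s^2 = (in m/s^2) 705.1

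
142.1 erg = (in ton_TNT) 3.396e-15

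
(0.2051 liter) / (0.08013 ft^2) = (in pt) 78.1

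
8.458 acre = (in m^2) 3.423e+04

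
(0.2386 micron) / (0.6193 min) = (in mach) 1.886e-11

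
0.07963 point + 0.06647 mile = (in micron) 1.07e+08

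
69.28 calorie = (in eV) 1.809e+21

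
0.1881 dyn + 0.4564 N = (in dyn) 4.564e+04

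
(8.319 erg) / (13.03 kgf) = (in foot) 2.136e-08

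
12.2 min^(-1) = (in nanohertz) 2.033e+08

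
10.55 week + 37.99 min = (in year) 0.2024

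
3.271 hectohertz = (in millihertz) 3.271e+05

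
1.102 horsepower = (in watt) 821.8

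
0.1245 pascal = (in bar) 1.245e-06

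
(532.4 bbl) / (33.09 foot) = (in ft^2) 90.34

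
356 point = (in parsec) 4.07e-18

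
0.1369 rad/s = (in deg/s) 7.844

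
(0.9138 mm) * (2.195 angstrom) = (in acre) 4.956e-17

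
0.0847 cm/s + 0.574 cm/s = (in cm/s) 0.6587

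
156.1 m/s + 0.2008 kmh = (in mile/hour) 349.3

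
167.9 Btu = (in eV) 1.106e+24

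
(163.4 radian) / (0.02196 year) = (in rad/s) 0.0002359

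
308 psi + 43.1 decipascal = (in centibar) 2124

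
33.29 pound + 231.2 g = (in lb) 33.8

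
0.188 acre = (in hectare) 0.07608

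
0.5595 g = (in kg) 0.0005595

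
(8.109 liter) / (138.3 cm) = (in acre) 1.449e-06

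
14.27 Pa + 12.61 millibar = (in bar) 0.01275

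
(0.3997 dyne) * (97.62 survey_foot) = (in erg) 1189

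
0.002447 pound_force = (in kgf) 0.00111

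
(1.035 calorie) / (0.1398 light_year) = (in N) 3.274e-15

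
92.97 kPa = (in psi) 13.48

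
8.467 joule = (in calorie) 2.024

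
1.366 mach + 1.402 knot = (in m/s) 465.8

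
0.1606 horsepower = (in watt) 119.8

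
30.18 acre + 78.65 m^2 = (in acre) 30.2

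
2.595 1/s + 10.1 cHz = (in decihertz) 26.96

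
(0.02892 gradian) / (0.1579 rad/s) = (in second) 0.002877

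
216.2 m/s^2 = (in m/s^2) 216.2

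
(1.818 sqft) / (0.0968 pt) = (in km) 4.946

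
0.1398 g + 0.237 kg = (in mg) 2.371e+05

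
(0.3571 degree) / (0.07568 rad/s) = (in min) 0.001373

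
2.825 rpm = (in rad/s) 0.2958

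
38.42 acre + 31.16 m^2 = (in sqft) 1.674e+06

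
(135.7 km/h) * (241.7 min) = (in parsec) 1.772e-11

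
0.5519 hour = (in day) 0.023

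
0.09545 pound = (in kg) 0.0433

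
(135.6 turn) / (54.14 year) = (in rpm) 4.765e-06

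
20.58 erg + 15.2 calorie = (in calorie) 15.2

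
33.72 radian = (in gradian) 2147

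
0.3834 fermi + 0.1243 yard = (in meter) 0.1137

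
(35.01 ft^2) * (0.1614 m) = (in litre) 525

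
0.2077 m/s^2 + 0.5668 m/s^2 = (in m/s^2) 0.7745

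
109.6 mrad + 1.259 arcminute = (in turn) 0.0175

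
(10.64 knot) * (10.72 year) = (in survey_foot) 6.071e+09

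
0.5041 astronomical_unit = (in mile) 4.686e+07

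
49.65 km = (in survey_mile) 30.85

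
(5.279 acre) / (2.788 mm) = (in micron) 7.663e+12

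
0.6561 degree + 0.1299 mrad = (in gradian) 0.7373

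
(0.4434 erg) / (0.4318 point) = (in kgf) 2.968e-05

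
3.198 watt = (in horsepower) 0.004289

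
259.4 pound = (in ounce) 4150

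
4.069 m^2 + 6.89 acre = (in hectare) 2.789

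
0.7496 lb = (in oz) 11.99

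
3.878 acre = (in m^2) 1.569e+04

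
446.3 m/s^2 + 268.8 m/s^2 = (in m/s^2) 715.1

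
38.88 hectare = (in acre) 96.07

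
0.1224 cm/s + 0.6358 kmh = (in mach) 0.0005223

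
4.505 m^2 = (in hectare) 0.0004505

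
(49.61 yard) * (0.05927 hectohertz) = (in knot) 522.6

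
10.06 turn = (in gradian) 4024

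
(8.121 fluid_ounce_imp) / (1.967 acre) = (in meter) 2.899e-08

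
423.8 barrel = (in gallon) 1.78e+04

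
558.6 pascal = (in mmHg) 4.19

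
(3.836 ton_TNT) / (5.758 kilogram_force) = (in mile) 1.766e+05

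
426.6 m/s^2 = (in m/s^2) 426.6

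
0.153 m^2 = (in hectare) 1.53e-05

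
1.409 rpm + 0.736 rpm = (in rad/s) 0.2246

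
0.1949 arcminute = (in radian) 5.669e-05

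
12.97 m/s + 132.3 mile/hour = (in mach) 0.2118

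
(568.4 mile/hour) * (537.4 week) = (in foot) 2.71e+11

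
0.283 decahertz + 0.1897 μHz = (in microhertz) 2.83e+06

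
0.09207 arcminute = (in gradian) 0.001705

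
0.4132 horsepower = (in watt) 308.1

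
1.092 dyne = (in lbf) 2.455e-06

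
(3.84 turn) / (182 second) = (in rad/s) 0.1326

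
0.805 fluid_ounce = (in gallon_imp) 0.005237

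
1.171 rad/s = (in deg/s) 67.09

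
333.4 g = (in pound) 0.735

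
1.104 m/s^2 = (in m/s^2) 1.104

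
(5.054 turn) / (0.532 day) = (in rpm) 0.006597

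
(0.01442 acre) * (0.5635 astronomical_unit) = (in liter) 4.919e+15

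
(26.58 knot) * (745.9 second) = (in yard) 1.115e+04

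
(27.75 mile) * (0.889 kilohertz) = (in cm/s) 3.97e+09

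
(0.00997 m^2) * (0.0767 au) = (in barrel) 7.195e+08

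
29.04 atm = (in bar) 29.42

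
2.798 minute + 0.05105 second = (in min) 2.799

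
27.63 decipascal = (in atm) 2.727e-05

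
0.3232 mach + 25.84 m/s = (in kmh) 489.2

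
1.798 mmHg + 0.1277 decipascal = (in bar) 0.002397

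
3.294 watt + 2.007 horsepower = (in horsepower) 2.011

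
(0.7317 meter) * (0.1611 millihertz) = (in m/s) 0.0001179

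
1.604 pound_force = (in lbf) 1.604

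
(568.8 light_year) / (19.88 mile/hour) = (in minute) 1.009e+16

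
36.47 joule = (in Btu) 0.03457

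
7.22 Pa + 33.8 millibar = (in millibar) 33.87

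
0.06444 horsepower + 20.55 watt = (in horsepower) 0.092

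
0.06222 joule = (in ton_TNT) 1.487e-11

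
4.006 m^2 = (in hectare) 0.0004006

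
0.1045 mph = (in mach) 0.0001372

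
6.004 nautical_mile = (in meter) 1.112e+04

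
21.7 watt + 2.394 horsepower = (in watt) 1807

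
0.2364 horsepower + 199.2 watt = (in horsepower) 0.5035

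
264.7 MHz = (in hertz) 2.647e+08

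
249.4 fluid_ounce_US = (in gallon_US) 1.948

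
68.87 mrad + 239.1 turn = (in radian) 1502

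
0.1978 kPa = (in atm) 0.001952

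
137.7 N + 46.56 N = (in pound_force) 41.42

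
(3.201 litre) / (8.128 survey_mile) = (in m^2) 2.447e-07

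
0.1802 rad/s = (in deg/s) 10.32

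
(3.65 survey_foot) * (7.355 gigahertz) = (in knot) 1.591e+10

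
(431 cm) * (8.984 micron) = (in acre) 9.568e-09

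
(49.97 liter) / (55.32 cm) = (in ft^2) 0.9723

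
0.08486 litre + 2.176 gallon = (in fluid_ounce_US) 281.4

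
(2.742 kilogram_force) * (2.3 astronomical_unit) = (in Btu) 8.769e+09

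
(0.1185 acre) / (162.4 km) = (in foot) 0.009688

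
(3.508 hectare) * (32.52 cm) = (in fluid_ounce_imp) 4.015e+08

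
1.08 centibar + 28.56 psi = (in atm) 1.954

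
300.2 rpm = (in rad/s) 31.44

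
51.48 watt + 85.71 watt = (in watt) 137.2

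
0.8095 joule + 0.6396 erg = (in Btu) 0.0007673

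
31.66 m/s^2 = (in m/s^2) 31.66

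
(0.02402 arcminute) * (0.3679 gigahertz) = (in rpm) 2.455e+04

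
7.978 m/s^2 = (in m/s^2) 7.978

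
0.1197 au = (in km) 1.791e+07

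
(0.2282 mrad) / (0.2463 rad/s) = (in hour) 2.574e-07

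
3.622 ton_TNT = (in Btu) 1.436e+07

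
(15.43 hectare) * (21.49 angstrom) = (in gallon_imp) 0.07294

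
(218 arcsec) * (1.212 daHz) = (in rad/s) 0.01281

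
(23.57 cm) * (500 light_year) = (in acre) 2.755e+14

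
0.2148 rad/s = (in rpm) 2.051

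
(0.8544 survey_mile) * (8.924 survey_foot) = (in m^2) 3740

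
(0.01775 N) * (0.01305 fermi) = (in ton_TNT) 5.536e-29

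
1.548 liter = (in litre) 1.548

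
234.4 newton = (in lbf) 52.7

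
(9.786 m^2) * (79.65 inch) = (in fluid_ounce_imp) 6.968e+05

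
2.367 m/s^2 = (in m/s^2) 2.367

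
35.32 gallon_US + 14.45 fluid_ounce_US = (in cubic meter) 0.1341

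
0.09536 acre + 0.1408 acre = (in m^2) 955.7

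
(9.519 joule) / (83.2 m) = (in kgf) 0.01167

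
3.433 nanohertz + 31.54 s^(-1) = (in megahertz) 3.154e-05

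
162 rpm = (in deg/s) 972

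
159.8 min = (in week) 0.01585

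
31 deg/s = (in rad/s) 0.5411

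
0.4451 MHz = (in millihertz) 4.451e+08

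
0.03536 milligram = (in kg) 3.536e-08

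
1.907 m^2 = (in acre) 0.0004712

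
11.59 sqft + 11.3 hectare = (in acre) 27.92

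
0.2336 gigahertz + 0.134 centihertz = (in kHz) 2.336e+05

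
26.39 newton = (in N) 26.39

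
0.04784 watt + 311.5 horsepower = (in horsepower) 311.5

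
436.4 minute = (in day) 0.3031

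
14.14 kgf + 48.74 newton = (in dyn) 1.874e+07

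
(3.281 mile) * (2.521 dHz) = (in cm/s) 1.331e+05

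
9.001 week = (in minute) 9.073e+04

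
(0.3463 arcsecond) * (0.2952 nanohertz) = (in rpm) 4.733e-15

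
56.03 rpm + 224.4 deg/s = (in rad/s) 9.784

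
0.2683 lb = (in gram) 121.7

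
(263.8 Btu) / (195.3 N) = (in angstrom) 1.425e+13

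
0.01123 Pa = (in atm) 1.108e-07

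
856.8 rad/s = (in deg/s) 4.909e+04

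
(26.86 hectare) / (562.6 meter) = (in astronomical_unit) 3.191e-09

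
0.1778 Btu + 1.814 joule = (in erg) 1.894e+09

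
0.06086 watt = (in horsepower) 8.161e-05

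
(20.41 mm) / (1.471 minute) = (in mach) 6.791e-07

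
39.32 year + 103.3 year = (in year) 142.6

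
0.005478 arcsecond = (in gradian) 1.691e-06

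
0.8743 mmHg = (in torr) 0.8743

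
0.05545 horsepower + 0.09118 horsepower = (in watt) 109.3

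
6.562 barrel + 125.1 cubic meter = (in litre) 1.261e+05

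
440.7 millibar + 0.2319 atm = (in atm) 0.6668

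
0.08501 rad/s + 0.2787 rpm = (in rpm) 1.09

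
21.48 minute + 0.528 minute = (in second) 1320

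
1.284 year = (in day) 468.7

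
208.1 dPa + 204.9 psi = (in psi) 204.9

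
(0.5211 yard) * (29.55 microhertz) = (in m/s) 1.408e-05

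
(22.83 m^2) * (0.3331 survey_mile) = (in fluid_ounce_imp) 4.307e+08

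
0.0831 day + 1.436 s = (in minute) 119.7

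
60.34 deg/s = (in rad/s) 1.053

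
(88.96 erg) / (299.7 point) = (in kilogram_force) 8.58e-06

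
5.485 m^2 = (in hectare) 0.0005485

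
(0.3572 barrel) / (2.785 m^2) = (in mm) 20.39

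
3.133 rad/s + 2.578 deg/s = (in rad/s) 3.178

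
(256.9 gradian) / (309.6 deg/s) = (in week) 1.235e-06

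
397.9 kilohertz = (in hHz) 3979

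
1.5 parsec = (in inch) 1.822e+18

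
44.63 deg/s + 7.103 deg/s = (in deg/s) 51.73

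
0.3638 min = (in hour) 0.006063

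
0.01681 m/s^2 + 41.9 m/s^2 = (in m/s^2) 41.92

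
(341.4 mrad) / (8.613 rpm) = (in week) 6.258e-07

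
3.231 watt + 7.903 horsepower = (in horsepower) 7.907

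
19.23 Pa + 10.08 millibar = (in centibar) 1.027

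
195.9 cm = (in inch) 77.13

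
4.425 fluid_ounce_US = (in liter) 0.1309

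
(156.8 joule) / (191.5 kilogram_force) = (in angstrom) 8.349e+08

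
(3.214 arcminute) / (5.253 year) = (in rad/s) 5.644e-12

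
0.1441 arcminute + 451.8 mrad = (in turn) 0.07191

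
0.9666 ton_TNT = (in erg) 4.044e+16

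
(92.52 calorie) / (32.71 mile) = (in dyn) 735.4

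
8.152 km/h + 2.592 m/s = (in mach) 0.01426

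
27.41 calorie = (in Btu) 0.1087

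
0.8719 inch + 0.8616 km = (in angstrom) 8.616e+12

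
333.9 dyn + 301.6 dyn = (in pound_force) 0.001429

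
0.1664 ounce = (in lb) 0.0104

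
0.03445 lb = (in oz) 0.5512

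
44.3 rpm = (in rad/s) 4.639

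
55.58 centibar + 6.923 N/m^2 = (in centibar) 55.59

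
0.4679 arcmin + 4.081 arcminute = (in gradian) 0.08424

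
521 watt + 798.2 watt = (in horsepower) 1.769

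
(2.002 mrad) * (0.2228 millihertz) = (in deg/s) 2.556e-05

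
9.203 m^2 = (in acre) 0.002274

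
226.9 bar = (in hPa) 2.269e+05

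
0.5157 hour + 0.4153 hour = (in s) 3352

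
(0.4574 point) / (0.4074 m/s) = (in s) 0.0003961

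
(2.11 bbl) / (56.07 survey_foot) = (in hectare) 1.963e-06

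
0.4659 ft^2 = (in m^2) 0.04328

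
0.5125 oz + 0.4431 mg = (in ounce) 0.5125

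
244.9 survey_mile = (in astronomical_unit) 2.635e-06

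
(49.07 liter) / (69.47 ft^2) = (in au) 5.082e-14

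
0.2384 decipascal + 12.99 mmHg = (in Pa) 1732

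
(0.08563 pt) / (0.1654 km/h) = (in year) 2.085e-11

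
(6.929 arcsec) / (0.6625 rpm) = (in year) 1.535e-11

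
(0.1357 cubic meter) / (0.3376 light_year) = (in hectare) 4.249e-21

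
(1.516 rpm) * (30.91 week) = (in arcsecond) 6.122e+11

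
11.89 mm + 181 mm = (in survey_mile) 0.0001199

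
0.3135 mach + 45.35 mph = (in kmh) 457.3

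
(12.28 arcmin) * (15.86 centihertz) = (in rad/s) 0.0005665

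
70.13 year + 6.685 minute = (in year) 70.13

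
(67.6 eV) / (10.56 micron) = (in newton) 1.026e-12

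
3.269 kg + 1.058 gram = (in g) 3270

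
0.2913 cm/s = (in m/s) 0.002913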